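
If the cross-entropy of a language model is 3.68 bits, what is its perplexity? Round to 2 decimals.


Perplexity formula: PP = 2^H
H = 3.68
PP = 2^3.68
Decompose: 2^3.68 = 2^3 * 2^0.68
2^3 = 8, 2^0.68 ~ 1.6021398
PP ~ 8 * 1.6021398 = 12.8171184
Rounded to 2 decimals: 12.82

12.82


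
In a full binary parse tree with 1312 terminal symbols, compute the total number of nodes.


Leaf nodes (terminals): 1312
Internal nodes = n - 1 = 1312 - 1 = 1311
Total = leaves + internal = 1312 + 1311 = 2623

2623


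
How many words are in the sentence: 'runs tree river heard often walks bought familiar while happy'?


Counting words by splitting on spaces:
  Word 1: 'runs'
  Word 2: 'tree'
  Word 3: 'river'
  Word 4: 'heard'
  Word 5: 'often'
  Word 6: 'walks'
  Word 7: 'bought'
  Word 8: 'familiar'
  Word 9: 'while'
  Word 10: 'happy'
Total words: 10

10


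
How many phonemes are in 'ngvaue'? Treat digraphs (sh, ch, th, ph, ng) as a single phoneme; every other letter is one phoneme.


Parsing 'ngvaue' greedily, digraphs first:
  'ng' -> digraph (1 consonant phoneme) (phonemes so far: 1)
  'v' -> consonant phoneme (phonemes so far: 2)
  'a' -> vowel phoneme (phonemes so far: 3)
  'u' -> vowel phoneme (phonemes so far: 4)
  'e' -> vowel phoneme (phonemes so far: 5)
Total phonemes: 5

5


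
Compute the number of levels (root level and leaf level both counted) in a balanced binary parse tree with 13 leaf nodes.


In a balanced binary tree with n leaves the deepest leaf is ceil(log2(n)) edges below the root,
so counting node levels inclusive of root and leaves gives ceil(log2(n)) + 1 levels.
log2(13) = 3.7004
ceil(3.7004) = 4
levels = 4 + 1 = 5

5


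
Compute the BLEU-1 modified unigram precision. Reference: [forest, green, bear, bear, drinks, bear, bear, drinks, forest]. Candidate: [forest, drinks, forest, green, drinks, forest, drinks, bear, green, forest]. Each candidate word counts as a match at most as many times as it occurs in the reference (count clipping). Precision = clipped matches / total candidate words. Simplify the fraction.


Reference word counts: {'bear': 4, 'drinks': 2, 'forest': 2, 'green': 1}
Checking each candidate word (with clipping):
  'forest' -> in reference (ref count 2, used 1/2) -> match (matches: 1)
  'drinks' -> in reference (ref count 2, used 1/2) -> match (matches: 2)
  'forest' -> in reference (ref count 2, used 2/2) -> match (matches: 3)
  'green' -> in reference (ref count 1, used 1/1) -> match (matches: 4)
  'drinks' -> in reference (ref count 2, used 2/2) -> match (matches: 5)
  'forest' -> ref count 2 already used up (2/2) -> clipped, no match (matches: 5)
  'drinks' -> ref count 2 already used up (2/2) -> clipped, no match (matches: 5)
  'bear' -> in reference (ref count 4, used 1/4) -> match (matches: 6)
  'green' -> ref count 1 already used up (1/1) -> clipped, no match (matches: 6)
  'forest' -> ref count 2 already used up (2/2) -> clipped, no match (matches: 6)
Clipped matches: 6, Candidate length: 10
Precision = 6/10 = 3/5

3/5


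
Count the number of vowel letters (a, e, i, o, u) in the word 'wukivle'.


Scanning each character of 'wukivle':
  Position 1: 'w' -> consonant (running count: 0)
  Position 2: 'u' -> vowel (running count: 1)
  Position 3: 'k' -> consonant (running count: 1)
  Position 4: 'i' -> vowel (running count: 2)
  Position 5: 'v' -> consonant (running count: 2)
  Position 6: 'l' -> consonant (running count: 2)
  Position 7: 'e' -> vowel (running count: 3)
Total vowels: 3

3


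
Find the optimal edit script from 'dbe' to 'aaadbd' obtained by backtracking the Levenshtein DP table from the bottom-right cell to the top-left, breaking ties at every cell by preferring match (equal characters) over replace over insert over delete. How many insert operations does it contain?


Edit distance = 4. Backtracking from cell (3, 6) with preference match > replace > insert > delete,
then listing the resulting alignment 'dbe' -> 'aaadbd' left to right:
  Step 1: insert 'a' [insertion #1]
  Step 2: insert 'a' [insertion #2]
  Step 3: insert 'a' [insertion #3]
  Step 4: keep 'd'
  Step 5: keep 'b'
  Step 6: replace e->d
Total insertions: 3

3


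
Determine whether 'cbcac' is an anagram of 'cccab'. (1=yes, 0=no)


Sort characters of 'cbcac': 'abccc'
Sort characters of 'cccab': 'abccc'
Sorted forms match -> they ARE anagrams
Result: 1

1


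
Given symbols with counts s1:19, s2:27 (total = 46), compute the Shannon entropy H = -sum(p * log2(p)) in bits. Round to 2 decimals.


Computing entropy H = -sum(p_i * log2(p_i)):
  s1: p = 19/46 = 0.4130, -p*log2(p) = 0.5269
  s2: p = 27/46 = 0.5870, -p*log2(p) = 0.4512
H = sum of terms = 0.9781
Rounded to 2 decimals: 0.98

0.98


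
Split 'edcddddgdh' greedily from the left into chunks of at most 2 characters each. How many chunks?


'edcddddgdh' has 10 characters.
Chunking with max size 2:
  Chunk 1: 'ed' (positions 0-1)
  Chunk 2: 'cd' (positions 2-3)
  Chunk 3: 'dd' (positions 4-5)
  Chunk 4: 'dg' (positions 6-7)
  Chunk 5: 'dh' (positions 8-9)
Total chunks: ceil(10 / 2) = 5

5


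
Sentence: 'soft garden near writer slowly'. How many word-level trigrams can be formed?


Word trigrams from [5] words:
  Trigram 1: (soft garden near)
  Trigram 2: (garden near writer)
  Trigram 3: (near writer slowly)
Total word trigrams: 5 - 2 = 3

3


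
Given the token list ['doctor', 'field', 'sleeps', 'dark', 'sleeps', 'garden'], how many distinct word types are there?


Listing all tokens and tracking unique types:
  Token 1: 'doctor' -> NEW (unique so far: 1)
  Token 2: 'field' -> NEW (unique so far: 2)
  Token 3: 'sleeps' -> NEW (unique so far: 3)
  Token 4: 'dark' -> NEW (unique so far: 4)
  Token 5: 'sleeps' -> duplicate (unique so far: 4)
  Token 6: 'garden' -> NEW (unique so far: 5)
Unique types: ('dark', 'doctor', 'field', 'garden', 'sleeps')
Vocabulary size: 5

5


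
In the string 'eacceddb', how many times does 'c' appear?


Scanning 'eacceddb' for 'c':
  Position 2: 'c' -> MATCH (count: 1)
  Position 3: 'c' -> MATCH (count: 2)
Total occurrences of 'c': 2

2


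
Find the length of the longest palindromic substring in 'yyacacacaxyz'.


Scanning 'yyacacacaxyz' for palindromic substrings.
Substring at positions 2-8: 'acacaca'.
Check: reverse('acacaca') = 'acacaca' -> palindrome confirmed.
Neighbouring characters ('y' / 'x') break symmetry, so it cannot extend further.
No longer palindromic substring exists; longest length = 7

7


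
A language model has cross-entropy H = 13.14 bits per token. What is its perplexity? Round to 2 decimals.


Perplexity formula: PP = 2^H
H = 13.14
PP = 2^13.14
Decompose: 2^13.14 = 2^13 * 2^0.14
2^13 = 8192, 2^0.14 ~ 1.1019051
PP ~ 8192 * 1.1019051 = 9026.8065792
Rounded to 2 decimals: 9026.81

9026.81


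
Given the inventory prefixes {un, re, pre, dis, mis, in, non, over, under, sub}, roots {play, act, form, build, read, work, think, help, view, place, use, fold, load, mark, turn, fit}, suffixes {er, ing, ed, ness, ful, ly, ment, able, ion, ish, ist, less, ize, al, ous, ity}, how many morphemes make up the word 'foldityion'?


Segmenting 'foldityion' against the inventory:
  'fold' -> root (morpheme 1)
  'ity' -> suffix (morpheme 2)
  'ion' -> suffix (morpheme 3)
Total morphemes: 3

3


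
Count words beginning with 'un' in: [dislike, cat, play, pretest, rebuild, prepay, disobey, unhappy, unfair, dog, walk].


Checking each word for prefix 'un':
  'dislike' -> no (count: 0)
  'cat' -> no (count: 0)
  'play' -> no (count: 0)
  'pretest' -> no (count: 0)
  'rebuild' -> no (count: 0)
  'prepay' -> no (count: 0)
  'disobey' -> no (count: 0)
  'unhappy' -> YES, starts with 'un' (count: 1)
  'unfair' -> YES, starts with 'un' (count: 2)
  'dog' -> no (count: 2)
  'walk' -> no (count: 2)
Total with prefix 'un': 2

2


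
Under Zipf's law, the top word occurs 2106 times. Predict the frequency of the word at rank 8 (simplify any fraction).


Zipf's law: freq(rank) = f1 / rank
f1 = 2106, rank = 8
freq = 2106 / 8
GCD(2106, 8) = 2
Simplified: 1053/4

1053/4


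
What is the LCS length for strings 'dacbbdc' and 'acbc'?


DP table for LCS of 'dacbbdc' and 'acbc':
       a  c  b  c
    0  0  0  0  0
  d 0  0  0  0  0
  a 0  1  1  1  1
  c 0  1  2  2  2
  b 0  1  2  3  3
  b 0  1  2  3  3
  d 0  1  2  3  3
  c 0  1  2  3  4
LCS: 'acbc'
LCS length = 4

4


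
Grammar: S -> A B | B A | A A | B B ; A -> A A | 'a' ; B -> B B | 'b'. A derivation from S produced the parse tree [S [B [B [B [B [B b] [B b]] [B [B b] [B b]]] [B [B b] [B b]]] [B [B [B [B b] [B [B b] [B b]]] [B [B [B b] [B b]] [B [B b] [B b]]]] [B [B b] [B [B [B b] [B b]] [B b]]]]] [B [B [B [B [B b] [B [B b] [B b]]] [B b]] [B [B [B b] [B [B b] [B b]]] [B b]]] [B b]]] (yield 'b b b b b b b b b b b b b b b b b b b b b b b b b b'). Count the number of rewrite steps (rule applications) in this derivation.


Every bracketed nonterminal node [X ...] in the tree is produced by exactly one rule application.
Reading the tree off as a leftmost derivation:
  Step 1: S  =>  B B   (applied S -> B B)
  Step 2: B B  =>  B B B   (applied B -> B B)
  Step 3: B B B  =>  B B B B   (applied B -> B B)
  Step 4: B B B B  =>  B B B B B   (applied B -> B B)
  Step 5: B B B B B  =>  B B B B B B   (applied B -> B B)
  Step 6: B B B B B B  =>  b B B B B B   (applied B -> b)
  Step 7: b B B B B B  =>  b b B B B B   (applied B -> b)
  Step 8: b b B B B B  =>  b b B B B B B   (applied B -> B B)
  Step 9: b b B B B B B  =>  b b b B B B B   (applied B -> b)
  Step 10: b b b B B B B  =>  b b b b B B B   (applied B -> b)
  Step 11: b b b b B B B  =>  b b b b B B B B   (applied B -> B B)
  Step 12: b b b b B B B B  =>  b b b b b B B B   (applied B -> b)
  Step 13: b b b b b B B B  =>  b b b b b b B B   (applied B -> b)
  Step 14: b b b b b b B B  =>  b b b b b b B B B   (applied B -> B B)
  Step 15: b b b b b b B B B  =>  b b b b b b B B B B   (applied B -> B B)
  Step 16: b b b b b b B B B B  =>  b b b b b b B B B B B   (applied B -> B B)
  Step 17: b b b b b b B B B B B  =>  b b b b b b b B B B B   (applied B -> b)
  Step 18: b b b b b b b B B B B  =>  b b b b b b b B B B B B   (applied B -> B B)
  Step 19: b b b b b b b B B B B B  =>  b b b b b b b b B B B B   (applied B -> b)
  Step 20: b b b b b b b b B B B B  =>  b b b b b b b b b B B B   (applied B -> b)
  Step 21: b b b b b b b b b B B B  =>  b b b b b b b b b B B B B   (applied B -> B B)
  Step 22: b b b b b b b b b B B B B  =>  b b b b b b b b b B B B B B   (applied B -> B B)
  Step 23: b b b b b b b b b B B B B B  =>  b b b b b b b b b b B B B B   (applied B -> b)
  Step 24: b b b b b b b b b b B B B B  =>  b b b b b b b b b b b B B B   (applied B -> b)
  Step 25: b b b b b b b b b b b B B B  =>  b b b b b b b b b b b B B B B   (applied B -> B B)
  Step 26: b b b b b b b b b b b B B B B  =>  b b b b b b b b b b b b B B B   (applied B -> b)
  Step 27: b b b b b b b b b b b b B B B  =>  b b b b b b b b b b b b b B B   (applied B -> b)
  Step 28: b b b b b b b b b b b b b B B  =>  b b b b b b b b b b b b b B B B   (applied B -> B B)
  Step 29: b b b b b b b b b b b b b B B B  =>  b b b b b b b b b b b b b b B B   (applied B -> b)
  Step 30: b b b b b b b b b b b b b b B B  =>  b b b b b b b b b b b b b b B B B   (applied B -> B B)
  Step 31: b b b b b b b b b b b b b b B B B  =>  b b b b b b b b b b b b b b B B B B   (applied B -> B B)
  Step 32: b b b b b b b b b b b b b b B B B B  =>  b b b b b b b b b b b b b b b B B B   (applied B -> b)
  Step 33: b b b b b b b b b b b b b b b B B B  =>  b b b b b b b b b b b b b b b b B B   (applied B -> b)
  Step 34: b b b b b b b b b b b b b b b b B B  =>  b b b b b b b b b b b b b b b b b B   (applied B -> b)
  Step 35: b b b b b b b b b b b b b b b b b B  =>  b b b b b b b b b b b b b b b b b B B   (applied B -> B B)
  Step 36: b b b b b b b b b b b b b b b b b B B  =>  b b b b b b b b b b b b b b b b b B B B   (applied B -> B B)
  Step 37: b b b b b b b b b b b b b b b b b B B B  =>  b b b b b b b b b b b b b b b b b B B B B   (applied B -> B B)
  Step 38: b b b b b b b b b b b b b b b b b B B B B  =>  b b b b b b b b b b b b b b b b b B B B B B   (applied B -> B B)
  Step 39: b b b b b b b b b b b b b b b b b B B B B B  =>  b b b b b b b b b b b b b b b b b b B B B B   (applied B -> b)
  Step 40: b b b b b b b b b b b b b b b b b b B B B B  =>  b b b b b b b b b b b b b b b b b b B B B B B   (applied B -> B B)
  Step 41: b b b b b b b b b b b b b b b b b b B B B B B  =>  b b b b b b b b b b b b b b b b b b b B B B B   (applied B -> b)
  Step 42: b b b b b b b b b b b b b b b b b b b B B B B  =>  b b b b b b b b b b b b b b b b b b b b B B B   (applied B -> b)
  Step 43: b b b b b b b b b b b b b b b b b b b b B B B  =>  b b b b b b b b b b b b b b b b b b b b b B B   (applied B -> b)
  Step 44: b b b b b b b b b b b b b b b b b b b b b B B  =>  b b b b b b b b b b b b b b b b b b b b b B B B   (applied B -> B B)
  Step 45: b b b b b b b b b b b b b b b b b b b b b B B B  =>  b b b b b b b b b b b b b b b b b b b b b B B B B   (applied B -> B B)
  Step 46: b b b b b b b b b b b b b b b b b b b b b B B B B  =>  b b b b b b b b b b b b b b b b b b b b b b B B B   (applied B -> b)
  Step 47: b b b b b b b b b b b b b b b b b b b b b b B B B  =>  b b b b b b b b b b b b b b b b b b b b b b B B B B   (applied B -> B B)
  Step 48: b b b b b b b b b b b b b b b b b b b b b b B B B B  =>  b b b b b b b b b b b b b b b b b b b b b b b B B B   (applied B -> b)
  Step 49: b b b b b b b b b b b b b b b b b b b b b b b B B B  =>  b b b b b b b b b b b b b b b b b b b b b b b b B B   (applied B -> b)
  Step 50: b b b b b b b b b b b b b b b b b b b b b b b b B B  =>  b b b b b b b b b b b b b b b b b b b b b b b b b B   (applied B -> b)
  Step 51: b b b b b b b b b b b b b b b b b b b b b b b b b B  =>  b b b b b b b b b b b b b b b b b b b b b b b b b b   (applied B -> b)
Final yield: b b b b b b b b b b b b b b b b b b b b b b b b b b
Total rewrite steps: 51

51


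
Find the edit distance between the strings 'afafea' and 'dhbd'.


Building DP table for s1='afafea' (len 6) and s2='dhbd' (len 4):
       d  h  b  d
    0  1  2  3  4
  a 1  1  2  3  4
  f 2  2  2  3  4
  a 3  3  3  3  4
  f 4  4  4  4  4
  e 5  5  5  5  5
  a 6  6  6  6  6
Edit distance = dp[6][4] = 6

6


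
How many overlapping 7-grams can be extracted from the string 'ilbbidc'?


String 'ilbbidc' has length L = 7.
Number of overlapping n-grams = L - n + 1
Substituting: 7 - 7 + 1 = 1

1


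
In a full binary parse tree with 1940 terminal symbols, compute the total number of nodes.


Leaf nodes (terminals): 1940
Internal nodes = n - 1 = 1940 - 1 = 1939
Total = leaves + internal = 1940 + 1939 = 3879

3879


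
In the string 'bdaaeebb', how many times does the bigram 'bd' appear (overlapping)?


Scanning 'bdaaeebb' for bigram 'bd':
  Position 0: 'bd' -> MATCH
  Position 1: 'da' -> no
  Position 2: 'aa' -> no
  Position 3: 'ae' -> no
  Position 4: 'ee' -> no
  Position 5: 'eb' -> no
  Position 6: 'bb' -> no
Total matches: 1

1


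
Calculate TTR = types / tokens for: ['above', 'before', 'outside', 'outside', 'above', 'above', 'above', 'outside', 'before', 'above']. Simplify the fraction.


Tokens: 10
Unique types: ('above', 'before', 'outside') = 3
TTR = 3/10
Already in lowest terms.

3/10


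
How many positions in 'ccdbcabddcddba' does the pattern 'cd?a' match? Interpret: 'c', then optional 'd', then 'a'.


Pattern: cd?a means 'c', then optional 'd', then 'a'.
Scanning 'ccdbcabddcddba' position-by-position:
  Pos 0: window 'ccd' -> no
  Pos 1: window 'cdb' -> no
  Pos 2: window 'dbc' -> no
  Pos 3: window 'bca' -> no
  Pos 4: window 'cab' -> MATCH
  Pos 5: window 'abd' -> no
  Pos 6: window 'bdd' -> no
  Pos 7: window 'ddc' -> no
  Pos 8: window 'dcd' -> no
  Pos 9: window 'cdd' -> no
  Pos 10: window 'ddb' -> no
  Pos 11: window 'dba' -> no
  Pos 12: window 'ba' -> no
  Pos 13: window 'a' -> no
Total matches: 1

1


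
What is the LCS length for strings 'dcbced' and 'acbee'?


DP table for LCS of 'dcbced' and 'acbee':
       a  c  b  e  e
    0  0  0  0  0  0
  d 0  0  0  0  0  0
  c 0  0  1  1  1  1
  b 0  0  1  2  2  2
  c 0  0  1  2  2  2
  e 0  0  1  2  3  3
  d 0  0  1  2  3  3
LCS: 'cbe'
LCS length = 3

3


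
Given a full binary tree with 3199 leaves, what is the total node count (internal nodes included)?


Leaf nodes (terminals): 3199
Internal nodes = n - 1 = 3199 - 1 = 3198
Total = leaves + internal = 3199 + 3198 = 6397

6397


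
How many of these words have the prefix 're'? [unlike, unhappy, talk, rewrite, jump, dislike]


Checking each word for prefix 're':
  'unlike' -> no (count: 0)
  'unhappy' -> no (count: 0)
  'talk' -> no (count: 0)
  'rewrite' -> YES, starts with 're' (count: 1)
  'jump' -> no (count: 1)
  'dislike' -> no (count: 1)
Total with prefix 're': 1

1


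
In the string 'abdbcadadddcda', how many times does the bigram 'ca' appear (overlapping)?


Scanning 'abdbcadadddcda' for bigram 'ca':
  Position 0: 'ab' -> no
  Position 1: 'bd' -> no
  Position 2: 'db' -> no
  Position 3: 'bc' -> no
  Position 4: 'ca' -> MATCH
  Position 5: 'ad' -> no
  Position 6: 'da' -> no
  Position 7: 'ad' -> no
  Position 8: 'dd' -> no
  Position 9: 'dd' -> no
  Position 10: 'dc' -> no
  Position 11: 'cd' -> no
  Position 12: 'da' -> no
Total matches: 1

1


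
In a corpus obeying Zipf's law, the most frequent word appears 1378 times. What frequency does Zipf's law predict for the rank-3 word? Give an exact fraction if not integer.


Zipf's law: freq(rank) = f1 / rank
f1 = 1378, rank = 3
freq = 1378 / 3
GCD(1378, 3) = 1
Simplified: 1378/3

1378/3


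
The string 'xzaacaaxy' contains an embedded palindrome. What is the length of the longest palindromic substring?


Scanning 'xzaacaaxy' for palindromic substrings.
Substring at positions 2-6: 'aacaa'.
Check: reverse('aacaa') = 'aacaa' -> palindrome confirmed.
Neighbouring characters ('z' / 'x') break symmetry, so it cannot extend further.
No longer palindromic substring exists; longest length = 5

5


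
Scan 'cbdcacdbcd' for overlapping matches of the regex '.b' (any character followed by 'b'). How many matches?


Pattern: .b means any character followed by 'b'.
Scanning 'cbdcacdbcd' position-by-position:
  Pos 0: window 'cb' -> MATCH
  Pos 1: window 'bd' -> no
  Pos 2: window 'dc' -> no
  Pos 3: window 'ca' -> no
  Pos 4: window 'ac' -> no
  Pos 5: window 'cd' -> no
  Pos 6: window 'db' -> MATCH
  Pos 7: window 'bc' -> no
  Pos 8: window 'cd' -> no
  Pos 9: window 'd' -> no
Total matches: 2

2


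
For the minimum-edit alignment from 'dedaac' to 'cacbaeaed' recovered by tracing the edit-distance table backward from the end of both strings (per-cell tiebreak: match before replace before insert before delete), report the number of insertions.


Edit distance = 7. Backtracking from cell (6, 9) with preference match > replace > insert > delete,
then listing the resulting alignment 'dedaac' -> 'cacbaeaed' left to right:
  Step 1: insert 'c' [insertion #1]
  Step 2: replace d->a
  Step 3: replace e->c
  Step 4: replace d->b
  Step 5: keep 'a'
  Step 6: insert 'e' [insertion #2]
  Step 7: keep 'a'
  Step 8: insert 'e' [insertion #3]
  Step 9: replace c->d
Total insertions: 3

3


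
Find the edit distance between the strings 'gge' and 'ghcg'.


Building DP table for s1='gge' (len 3) and s2='ghcg' (len 4):
       g  h  c  g
    0  1  2  3  4
  g 1  0  1  2  3
  g 2  1  1  2  2
  e 3  2  2  2  3
Edit distance = dp[3][4] = 3

3


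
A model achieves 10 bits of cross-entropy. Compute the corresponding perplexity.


Perplexity formula: PP = 2^H
H = 10
PP = 2^10
PP = 2^10 = 1024

1024


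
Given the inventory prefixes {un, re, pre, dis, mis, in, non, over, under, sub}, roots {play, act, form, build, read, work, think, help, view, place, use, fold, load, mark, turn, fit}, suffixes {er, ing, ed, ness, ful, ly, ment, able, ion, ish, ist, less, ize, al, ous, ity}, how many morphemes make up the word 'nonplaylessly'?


Segmenting 'nonplaylessly' against the inventory:
  'non' -> prefix (morpheme 1)
  'play' -> root (morpheme 2)
  'less' -> suffix (morpheme 3)
  'ly' -> suffix (morpheme 4)
Total morphemes: 4

4


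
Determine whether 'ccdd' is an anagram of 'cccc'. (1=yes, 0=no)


Sort characters of 'ccdd': 'ccdd'
Sort characters of 'cccc': 'cccc'
Sorted forms differ -> they are NOT anagrams
Result: 0

0


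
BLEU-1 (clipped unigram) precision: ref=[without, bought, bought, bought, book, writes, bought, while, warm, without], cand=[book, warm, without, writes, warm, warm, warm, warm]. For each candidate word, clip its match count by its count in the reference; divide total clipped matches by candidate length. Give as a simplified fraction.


Reference word counts: {'book': 1, 'bought': 4, 'warm': 1, 'while': 1, 'without': 2, 'writes': 1}
Checking each candidate word (with clipping):
  'book' -> in reference (ref count 1, used 1/1) -> match (matches: 1)
  'warm' -> in reference (ref count 1, used 1/1) -> match (matches: 2)
  'without' -> in reference (ref count 2, used 1/2) -> match (matches: 3)
  'writes' -> in reference (ref count 1, used 1/1) -> match (matches: 4)
  'warm' -> ref count 1 already used up (1/1) -> clipped, no match (matches: 4)
  'warm' -> ref count 1 already used up (1/1) -> clipped, no match (matches: 4)
  'warm' -> ref count 1 already used up (1/1) -> clipped, no match (matches: 4)
  'warm' -> ref count 1 already used up (1/1) -> clipped, no match (matches: 4)
Clipped matches: 4, Candidate length: 8
Precision = 4/8 = 1/2

1/2


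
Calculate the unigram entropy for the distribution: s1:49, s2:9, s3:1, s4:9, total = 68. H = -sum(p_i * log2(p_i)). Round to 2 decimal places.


Computing entropy H = -sum(p_i * log2(p_i)):
  s1: p = 49/68 = 0.7206, -p*log2(p) = 0.3407
  s2: p = 9/68 = 0.1324, -p*log2(p) = 0.3861
  s3: p = 1/68 = 0.0147, -p*log2(p) = 0.0895
  s4: p = 9/68 = 0.1324, -p*log2(p) = 0.3861
H = sum of terms = 1.2024
Rounded to 2 decimals: 1.20

1.20


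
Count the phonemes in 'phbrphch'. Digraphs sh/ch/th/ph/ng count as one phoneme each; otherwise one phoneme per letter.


Parsing 'phbrphch' greedily, digraphs first:
  'ph' -> digraph (1 consonant phoneme) (phonemes so far: 1)
  'b' -> consonant phoneme (phonemes so far: 2)
  'r' -> consonant phoneme (phonemes so far: 3)
  'ph' -> digraph (1 consonant phoneme) (phonemes so far: 4)
  'ch' -> digraph (1 consonant phoneme) (phonemes so far: 5)
Total phonemes: 5

5


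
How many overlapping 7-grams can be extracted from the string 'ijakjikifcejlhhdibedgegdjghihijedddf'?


String 'ijakjikifcejlhhdibedgegdjghihijedddf' has length L = 36.
Number of overlapping n-grams = L - n + 1
Substituting: 36 - 7 + 1 = 30

30


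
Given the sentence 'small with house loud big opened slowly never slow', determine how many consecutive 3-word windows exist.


Word trigrams from [9] words:
  Trigram 1: (small with house)
  Trigram 2: (with house loud)
  Trigram 3: (house loud big)
  Trigram 4: (loud big opened)
  Trigram 5: (big opened slowly)
  Trigram 6: (opened slowly never)
  Trigram 7: (slowly never slow)
Total word trigrams: 9 - 2 = 7

7


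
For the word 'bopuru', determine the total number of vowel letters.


Scanning each character of 'bopuru':
  Position 1: 'b' -> consonant (running count: 0)
  Position 2: 'o' -> vowel (running count: 1)
  Position 3: 'p' -> consonant (running count: 1)
  Position 4: 'u' -> vowel (running count: 2)
  Position 5: 'r' -> consonant (running count: 2)
  Position 6: 'u' -> vowel (running count: 3)
Total vowels: 3

3


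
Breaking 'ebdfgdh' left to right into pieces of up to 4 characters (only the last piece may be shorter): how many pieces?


'ebdfgdh' has 7 characters.
Chunking with max size 4:
  Chunk 1: 'ebdf' (positions 0-3)
  Chunk 2: 'gdh' (positions 4-6)
Total chunks: ceil(7 / 4) = 2

2


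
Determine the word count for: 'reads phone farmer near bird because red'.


Counting words by splitting on spaces:
  Word 1: 'reads'
  Word 2: 'phone'
  Word 3: 'farmer'
  Word 4: 'near'
  Word 5: 'bird'
  Word 6: 'because'
  Word 7: 'red'
Total words: 7

7


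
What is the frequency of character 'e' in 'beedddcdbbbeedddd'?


Scanning 'beedddcdbbbeedddd' for 'e':
  Position 1: 'e' -> MATCH (count: 1)
  Position 2: 'e' -> MATCH (count: 2)
  Position 11: 'e' -> MATCH (count: 3)
  Position 12: 'e' -> MATCH (count: 4)
Total occurrences of 'e': 4

4


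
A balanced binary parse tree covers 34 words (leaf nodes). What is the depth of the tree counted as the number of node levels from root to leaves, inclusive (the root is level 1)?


In a balanced binary tree with n leaves the deepest leaf is ceil(log2(n)) edges below the root,
so counting node levels inclusive of root and leaves gives ceil(log2(n)) + 1 levels.
log2(34) = 5.0875
ceil(5.0875) = 6
levels = 6 + 1 = 7

7


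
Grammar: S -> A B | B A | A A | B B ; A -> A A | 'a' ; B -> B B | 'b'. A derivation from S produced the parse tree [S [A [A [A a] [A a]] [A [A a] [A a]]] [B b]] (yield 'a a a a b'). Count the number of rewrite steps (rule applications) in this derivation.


Every bracketed nonterminal node [X ...] in the tree is produced by exactly one rule application.
Reading the tree off as a leftmost derivation:
  Step 1: S  =>  A B   (applied S -> A B)
  Step 2: A B  =>  A A B   (applied A -> A A)
  Step 3: A A B  =>  A A A B   (applied A -> A A)
  Step 4: A A A B  =>  a A A B   (applied A -> a)
  Step 5: a A A B  =>  a a A B   (applied A -> a)
  Step 6: a a A B  =>  a a A A B   (applied A -> A A)
  Step 7: a a A A B  =>  a a a A B   (applied A -> a)
  Step 8: a a a A B  =>  a a a a B   (applied A -> a)
  Step 9: a a a a B  =>  a a a a b   (applied B -> b)
Final yield: a a a a b
Total rewrite steps: 9

9


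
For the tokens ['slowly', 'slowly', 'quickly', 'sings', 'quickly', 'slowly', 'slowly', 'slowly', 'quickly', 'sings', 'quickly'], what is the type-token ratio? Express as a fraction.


Tokens: 11
Unique types: ('quickly', 'sings', 'slowly') = 3
TTR = 3/11
Already in lowest terms.

3/11


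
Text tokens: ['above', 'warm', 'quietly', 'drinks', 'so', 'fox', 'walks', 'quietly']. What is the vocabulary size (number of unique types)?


Listing all tokens and tracking unique types:
  Token 1: 'above' -> NEW (unique so far: 1)
  Token 2: 'warm' -> NEW (unique so far: 2)
  Token 3: 'quietly' -> NEW (unique so far: 3)
  Token 4: 'drinks' -> NEW (unique so far: 4)
  Token 5: 'so' -> NEW (unique so far: 5)
  Token 6: 'fox' -> NEW (unique so far: 6)
  Token 7: 'walks' -> NEW (unique so far: 7)
  Token 8: 'quietly' -> duplicate (unique so far: 7)
Unique types: ('above', 'drinks', 'fox', 'quietly', 'so', 'walks', 'warm')
Vocabulary size: 7

7


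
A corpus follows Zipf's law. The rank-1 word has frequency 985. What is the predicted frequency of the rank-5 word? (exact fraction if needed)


Zipf's law: freq(rank) = f1 / rank
f1 = 985, rank = 5
freq = 985 / 5
= 197

197


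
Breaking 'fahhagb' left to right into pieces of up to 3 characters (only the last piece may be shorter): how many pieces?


'fahhagb' has 7 characters.
Chunking with max size 3:
  Chunk 1: 'fah' (positions 0-2)
  Chunk 2: 'hag' (positions 3-5)
  Chunk 3: 'b' (positions 6-6)
Total chunks: ceil(7 / 3) = 3

3


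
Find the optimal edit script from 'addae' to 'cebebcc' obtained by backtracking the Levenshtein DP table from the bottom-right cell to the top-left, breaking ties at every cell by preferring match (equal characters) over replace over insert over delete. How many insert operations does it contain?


Edit distance = 7. Backtracking from cell (5, 7) with preference match > replace > insert > delete,
then listing the resulting alignment 'addae' -> 'cebebcc' left to right:
  Step 1: insert 'c' [insertion #1]
  Step 2: insert 'e' [insertion #2]
  Step 3: replace a->b
  Step 4: replace d->e
  Step 5: replace d->b
  Step 6: replace a->c
  Step 7: replace e->c
Total insertions: 2

2


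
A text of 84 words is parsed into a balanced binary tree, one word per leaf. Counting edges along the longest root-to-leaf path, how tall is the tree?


In a balanced binary tree with n leaves the deepest leaf is ceil(log2(n)) edges below the root.
log2(84) = 6.3923
ceil(6.3923) = 7
height (edges) = 7

7


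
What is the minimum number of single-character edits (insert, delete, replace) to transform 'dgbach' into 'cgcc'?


Building DP table for s1='dgbach' (len 6) and s2='cgcc' (len 4):
       c  g  c  c
    0  1  2  3  4
  d 1  1  2  3  4
  g 2  2  1  2  3
  b 3  3  2  2  3
  a 4  4  3  3  3
  c 5  4  4  3  3
  h 6  5  5  4  4
Edit distance = dp[6][4] = 4

4


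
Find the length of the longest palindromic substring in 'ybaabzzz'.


Scanning 'ybaabzzz' for palindromic substrings.
Substring at positions 1-4: 'baab'.
Check: reverse('baab') = 'baab' -> palindrome confirmed.
Neighbouring characters ('y' / 'z') break symmetry, so it cannot extend further.
No longer palindromic substring exists; longest length = 4

4


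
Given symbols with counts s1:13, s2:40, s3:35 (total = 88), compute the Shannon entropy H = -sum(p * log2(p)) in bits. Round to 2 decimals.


Computing entropy H = -sum(p_i * log2(p_i)):
  s1: p = 13/88 = 0.1477, -p*log2(p) = 0.4076
  s2: p = 40/88 = 0.4545, -p*log2(p) = 0.5170
  s3: p = 35/88 = 0.3977, -p*log2(p) = 0.5290
H = sum of terms = 1.4536
Rounded to 2 decimals: 1.45

1.45


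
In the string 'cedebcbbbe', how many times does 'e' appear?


Scanning 'cedebcbbbe' for 'e':
  Position 1: 'e' -> MATCH (count: 1)
  Position 3: 'e' -> MATCH (count: 2)
  Position 9: 'e' -> MATCH (count: 3)
Total occurrences of 'e': 3

3


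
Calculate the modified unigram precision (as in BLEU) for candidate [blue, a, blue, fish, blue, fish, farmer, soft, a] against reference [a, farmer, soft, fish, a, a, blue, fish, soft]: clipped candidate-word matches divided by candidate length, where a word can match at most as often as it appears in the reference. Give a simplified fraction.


Reference word counts: {'a': 3, 'blue': 1, 'farmer': 1, 'fish': 2, 'soft': 2}
Checking each candidate word (with clipping):
  'blue' -> in reference (ref count 1, used 1/1) -> match (matches: 1)
  'a' -> in reference (ref count 3, used 1/3) -> match (matches: 2)
  'blue' -> ref count 1 already used up (1/1) -> clipped, no match (matches: 2)
  'fish' -> in reference (ref count 2, used 1/2) -> match (matches: 3)
  'blue' -> ref count 1 already used up (1/1) -> clipped, no match (matches: 3)
  'fish' -> in reference (ref count 2, used 2/2) -> match (matches: 4)
  'farmer' -> in reference (ref count 1, used 1/1) -> match (matches: 5)
  'soft' -> in reference (ref count 2, used 1/2) -> match (matches: 6)
  'a' -> in reference (ref count 3, used 2/3) -> match (matches: 7)
Clipped matches: 7, Candidate length: 9
Precision = 7/9

7/9


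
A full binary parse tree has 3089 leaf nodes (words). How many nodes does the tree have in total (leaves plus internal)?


Leaf nodes (terminals): 3089
Internal nodes = n - 1 = 3089 - 1 = 3088
Total = leaves + internal = 3089 + 3088 = 6177

6177


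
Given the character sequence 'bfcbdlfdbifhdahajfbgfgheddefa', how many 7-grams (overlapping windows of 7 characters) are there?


String 'bfcbdlfdbifhdahajfbgfgheddefa' has length L = 29.
Number of overlapping n-grams = L - n + 1
Substituting: 29 - 7 + 1 = 23

23


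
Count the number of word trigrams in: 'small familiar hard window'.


Word trigrams from [4] words:
  Trigram 1: (small familiar hard)
  Trigram 2: (familiar hard window)
Total word trigrams: 4 - 2 = 2

2


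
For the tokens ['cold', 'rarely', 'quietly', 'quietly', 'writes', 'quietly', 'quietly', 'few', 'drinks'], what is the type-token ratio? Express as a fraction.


Tokens: 9
Unique types: ('cold', 'drinks', 'few', 'quietly', 'rarely', 'writes') = 6
TTR = 6/9
Simplify: divide both by 3 -> 2/3
TTR = 2/3

2/3


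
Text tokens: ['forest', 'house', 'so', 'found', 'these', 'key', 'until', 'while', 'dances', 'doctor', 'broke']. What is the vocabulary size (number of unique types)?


Listing all tokens and tracking unique types:
  Token 1: 'forest' -> NEW (unique so far: 1)
  Token 2: 'house' -> NEW (unique so far: 2)
  Token 3: 'so' -> NEW (unique so far: 3)
  Token 4: 'found' -> NEW (unique so far: 4)
  Token 5: 'these' -> NEW (unique so far: 5)
  Token 6: 'key' -> NEW (unique so far: 6)
  Token 7: 'until' -> NEW (unique so far: 7)
  Token 8: 'while' -> NEW (unique so far: 8)
  Token 9: 'dances' -> NEW (unique so far: 9)
  Token 10: 'doctor' -> NEW (unique so far: 10)
  Token 11: 'broke' -> NEW (unique so far: 11)
Unique types: ('broke', 'dances', 'doctor', 'forest', 'found', 'house', 'key', 'so', 'these', 'until', 'while')
Vocabulary size: 11

11


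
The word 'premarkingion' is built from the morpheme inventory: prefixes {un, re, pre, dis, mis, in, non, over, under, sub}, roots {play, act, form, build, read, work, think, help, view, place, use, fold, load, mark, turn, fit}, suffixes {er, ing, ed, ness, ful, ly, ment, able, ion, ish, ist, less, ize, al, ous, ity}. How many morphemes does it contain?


Segmenting 'premarkingion' against the inventory:
  'pre' -> prefix (morpheme 1)
  'mark' -> root (morpheme 2)
  'ing' -> suffix (morpheme 3)
  'ion' -> suffix (morpheme 4)
Total morphemes: 4

4


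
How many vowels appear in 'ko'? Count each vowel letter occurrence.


Scanning each character of 'ko':
  Position 1: 'k' -> consonant (running count: 0)
  Position 2: 'o' -> vowel (running count: 1)
Total vowels: 1

1


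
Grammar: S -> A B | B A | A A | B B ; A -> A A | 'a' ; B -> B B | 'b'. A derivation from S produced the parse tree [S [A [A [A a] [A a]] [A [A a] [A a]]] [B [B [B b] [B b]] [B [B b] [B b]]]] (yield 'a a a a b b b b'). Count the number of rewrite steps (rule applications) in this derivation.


Every bracketed nonterminal node [X ...] in the tree is produced by exactly one rule application.
Reading the tree off as a leftmost derivation:
  Step 1: S  =>  A B   (applied S -> A B)
  Step 2: A B  =>  A A B   (applied A -> A A)
  Step 3: A A B  =>  A A A B   (applied A -> A A)
  Step 4: A A A B  =>  a A A B   (applied A -> a)
  Step 5: a A A B  =>  a a A B   (applied A -> a)
  Step 6: a a A B  =>  a a A A B   (applied A -> A A)
  Step 7: a a A A B  =>  a a a A B   (applied A -> a)
  Step 8: a a a A B  =>  a a a a B   (applied A -> a)
  Step 9: a a a a B  =>  a a a a B B   (applied B -> B B)
  Step 10: a a a a B B  =>  a a a a B B B   (applied B -> B B)
  Step 11: a a a a B B B  =>  a a a a b B B   (applied B -> b)
  Step 12: a a a a b B B  =>  a a a a b b B   (applied B -> b)
  Step 13: a a a a b b B  =>  a a a a b b B B   (applied B -> B B)
  Step 14: a a a a b b B B  =>  a a a a b b b B   (applied B -> b)
  Step 15: a a a a b b b B  =>  a a a a b b b b   (applied B -> b)
Final yield: a a a a b b b b
Total rewrite steps: 15

15


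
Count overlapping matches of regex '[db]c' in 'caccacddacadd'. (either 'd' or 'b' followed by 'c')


Pattern: [db]c means either 'd' or 'b' followed by 'c'.
Scanning 'caccacddacadd' position-by-position:
  Pos 0: window 'ca' -> no
  Pos 1: window 'ac' -> no
  Pos 2: window 'cc' -> no
  Pos 3: window 'ca' -> no
  Pos 4: window 'ac' -> no
  Pos 5: window 'cd' -> no
  Pos 6: window 'dd' -> no
  Pos 7: window 'da' -> no
  Pos 8: window 'ac' -> no
  Pos 9: window 'ca' -> no
  Pos 10: window 'ad' -> no
  Pos 11: window 'dd' -> no
  Pos 12: window 'd' -> no
Total matches: 0

0


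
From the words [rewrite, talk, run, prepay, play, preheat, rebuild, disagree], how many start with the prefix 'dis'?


Checking each word for prefix 'dis':
  'rewrite' -> no (count: 0)
  'talk' -> no (count: 0)
  'run' -> no (count: 0)
  'prepay' -> no (count: 0)
  'play' -> no (count: 0)
  'preheat' -> no (count: 0)
  'rebuild' -> no (count: 0)
  'disagree' -> YES, starts with 'dis' (count: 1)
Total with prefix 'dis': 1

1


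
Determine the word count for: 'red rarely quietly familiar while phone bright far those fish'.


Counting words by splitting on spaces:
  Word 1: 'red'
  Word 2: 'rarely'
  Word 3: 'quietly'
  Word 4: 'familiar'
  Word 5: 'while'
  Word 6: 'phone'
  Word 7: 'bright'
  Word 8: 'far'
  Word 9: 'those'
  Word 10: 'fish'
Total words: 10

10


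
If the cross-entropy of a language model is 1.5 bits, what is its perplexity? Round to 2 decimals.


Perplexity formula: PP = 2^H
H = 1.5
PP = 2^1.5
Decompose: 2^1.5 = 2^1 * 2^0.5 = 2^1 * sqrt(2)
2^1 = 2, sqrt(2) ~ 1.4142136
PP ~ 2 * 1.4142136 = 2.8284272
Rounded to 2 decimals: 2.83

2.83


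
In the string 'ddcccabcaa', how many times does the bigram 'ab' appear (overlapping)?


Scanning 'ddcccabcaa' for bigram 'ab':
  Position 0: 'dd' -> no
  Position 1: 'dc' -> no
  Position 2: 'cc' -> no
  Position 3: 'cc' -> no
  Position 4: 'ca' -> no
  Position 5: 'ab' -> MATCH
  Position 6: 'bc' -> no
  Position 7: 'ca' -> no
  Position 8: 'aa' -> no
Total matches: 1

1


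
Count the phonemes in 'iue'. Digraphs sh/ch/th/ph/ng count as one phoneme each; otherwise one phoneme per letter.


Parsing 'iue' greedily, digraphs first:
  'i' -> vowel phoneme (phonemes so far: 1)
  'u' -> vowel phoneme (phonemes so far: 2)
  'e' -> vowel phoneme (phonemes so far: 3)
Total phonemes: 3

3


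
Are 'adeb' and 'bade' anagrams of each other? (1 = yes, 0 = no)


Sort characters of 'adeb': 'abde'
Sort characters of 'bade': 'abde'
Sorted forms match -> they ARE anagrams
Result: 1

1


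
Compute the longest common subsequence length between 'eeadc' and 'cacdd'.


DP table for LCS of 'eeadc' and 'cacdd':
       c  a  c  d  d
    0  0  0  0  0  0
  e 0  0  0  0  0  0
  e 0  0  0  0  0  0
  a 0  0  1  1  1  1
  d 0  0  1  1  2  2
  c 0  1  1  2  2  2
LCS: 'ad'
LCS length = 2

2


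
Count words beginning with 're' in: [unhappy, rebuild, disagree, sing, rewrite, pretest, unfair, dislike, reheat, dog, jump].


Checking each word for prefix 're':
  'unhappy' -> no (count: 0)
  'rebuild' -> YES, starts with 're' (count: 1)
  'disagree' -> no (count: 1)
  'sing' -> no (count: 1)
  'rewrite' -> YES, starts with 're' (count: 2)
  'pretest' -> no (count: 2)
  'unfair' -> no (count: 2)
  'dislike' -> no (count: 2)
  'reheat' -> YES, starts with 're' (count: 3)
  'dog' -> no (count: 3)
  'jump' -> no (count: 3)
Total with prefix 're': 3

3


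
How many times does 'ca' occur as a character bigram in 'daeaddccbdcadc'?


Scanning 'daeaddccbdcadc' for bigram 'ca':
  Position 0: 'da' -> no
  Position 1: 'ae' -> no
  Position 2: 'ea' -> no
  Position 3: 'ad' -> no
  Position 4: 'dd' -> no
  Position 5: 'dc' -> no
  Position 6: 'cc' -> no
  Position 7: 'cb' -> no
  Position 8: 'bd' -> no
  Position 9: 'dc' -> no
  Position 10: 'ca' -> MATCH
  Position 11: 'ad' -> no
  Position 12: 'dc' -> no
Total matches: 1

1


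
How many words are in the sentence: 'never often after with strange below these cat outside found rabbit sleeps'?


Counting words by splitting on spaces:
  Word 1: 'never'
  Word 2: 'often'
  Word 3: 'after'
  Word 4: 'with'
  Word 5: 'strange'
  Word 6: 'below'
  Word 7: 'these'
  Word 8: 'cat'
  Word 9: 'outside'
  Word 10: 'found'
  Word 11: 'rabbit'
  Word 12: 'sleeps'
Total words: 12

12


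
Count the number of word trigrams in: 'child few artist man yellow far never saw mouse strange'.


Word trigrams from [10] words:
  Trigram 1: (child few artist)
  Trigram 2: (few artist man)
  Trigram 3: (artist man yellow)
  Trigram 4: (man yellow far)
  Trigram 5: (yellow far never)
  Trigram 6: (far never saw)
  Trigram 7: (never saw mouse)
  Trigram 8: (saw mouse strange)
Total word trigrams: 10 - 2 = 8

8


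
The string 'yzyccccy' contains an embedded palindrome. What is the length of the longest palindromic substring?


Scanning 'yzyccccy' for palindromic substrings.
Substring at positions 2-7: 'yccccy'.
Check: reverse('yccccy') = 'yccccy' -> palindrome confirmed.
Neighbouring characters ('z' / '-') break symmetry, so it cannot extend further.
No longer palindromic substring exists; longest length = 6

6


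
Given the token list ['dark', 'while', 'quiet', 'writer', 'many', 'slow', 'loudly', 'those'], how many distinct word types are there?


Listing all tokens and tracking unique types:
  Token 1: 'dark' -> NEW (unique so far: 1)
  Token 2: 'while' -> NEW (unique so far: 2)
  Token 3: 'quiet' -> NEW (unique so far: 3)
  Token 4: 'writer' -> NEW (unique so far: 4)
  Token 5: 'many' -> NEW (unique so far: 5)
  Token 6: 'slow' -> NEW (unique so far: 6)
  Token 7: 'loudly' -> NEW (unique so far: 7)
  Token 8: 'those' -> NEW (unique so far: 8)
Unique types: ('dark', 'loudly', 'many', 'quiet', 'slow', 'those', 'while', 'writer')
Vocabulary size: 8

8
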